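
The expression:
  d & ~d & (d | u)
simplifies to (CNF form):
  False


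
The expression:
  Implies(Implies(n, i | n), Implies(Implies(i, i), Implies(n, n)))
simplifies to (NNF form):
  True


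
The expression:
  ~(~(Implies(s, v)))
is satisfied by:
  {v: True, s: False}
  {s: False, v: False}
  {s: True, v: True}


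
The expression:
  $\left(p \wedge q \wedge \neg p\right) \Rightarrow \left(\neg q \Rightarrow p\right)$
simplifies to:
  $\text{True}$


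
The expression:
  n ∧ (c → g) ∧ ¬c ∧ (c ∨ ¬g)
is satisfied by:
  {n: True, g: False, c: False}


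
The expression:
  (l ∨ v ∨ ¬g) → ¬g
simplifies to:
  (¬l ∧ ¬v) ∨ ¬g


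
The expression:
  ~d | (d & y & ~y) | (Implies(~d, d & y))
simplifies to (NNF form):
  True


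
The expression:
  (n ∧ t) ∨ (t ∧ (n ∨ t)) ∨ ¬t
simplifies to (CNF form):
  True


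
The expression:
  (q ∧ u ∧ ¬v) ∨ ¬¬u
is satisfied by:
  {u: True}


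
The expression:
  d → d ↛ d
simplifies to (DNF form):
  ¬d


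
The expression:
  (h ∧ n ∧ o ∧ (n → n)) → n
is always true.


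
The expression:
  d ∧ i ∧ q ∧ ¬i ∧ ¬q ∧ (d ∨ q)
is never true.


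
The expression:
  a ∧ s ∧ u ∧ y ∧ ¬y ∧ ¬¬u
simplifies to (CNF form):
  False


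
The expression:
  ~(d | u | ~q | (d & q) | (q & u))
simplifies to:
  q & ~d & ~u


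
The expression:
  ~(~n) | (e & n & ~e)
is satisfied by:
  {n: True}


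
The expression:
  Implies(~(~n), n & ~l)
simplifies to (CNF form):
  ~l | ~n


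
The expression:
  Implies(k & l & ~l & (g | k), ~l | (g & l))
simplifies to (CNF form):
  True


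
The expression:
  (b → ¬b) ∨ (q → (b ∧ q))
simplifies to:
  True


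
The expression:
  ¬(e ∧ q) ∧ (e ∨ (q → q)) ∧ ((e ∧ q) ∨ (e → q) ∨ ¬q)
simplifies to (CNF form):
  ¬e ∨ ¬q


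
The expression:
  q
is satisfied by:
  {q: True}


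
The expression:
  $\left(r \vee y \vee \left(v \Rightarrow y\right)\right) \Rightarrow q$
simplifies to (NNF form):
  $q \vee \left(v \wedge \neg r \wedge \neg y\right)$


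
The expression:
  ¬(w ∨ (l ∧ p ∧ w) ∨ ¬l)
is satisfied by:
  {l: True, w: False}


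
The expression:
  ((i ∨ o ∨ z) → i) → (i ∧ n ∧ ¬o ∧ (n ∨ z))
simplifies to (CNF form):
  (i ∨ ¬i) ∧ (n ∨ ¬i) ∧ (¬i ∨ ¬o) ∧ (i ∨ o ∨ z) ∧ (i ∨ o ∨ ¬i) ∧ (i ∨ z ∨ ¬i) ∧ (n ∨ o ∨ z) ∧ (n ∨ o ∨ ¬i) ∧ (n ∨ z ∨ ¬i) ∧ (o ∨ z ∨ ¬o) ∧ (o ∨ ¬i ∨ ¬o) ∧ (z ∨ ¬i ∨ ¬o)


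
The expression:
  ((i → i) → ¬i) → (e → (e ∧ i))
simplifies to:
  i ∨ ¬e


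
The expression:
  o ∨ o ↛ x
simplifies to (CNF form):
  o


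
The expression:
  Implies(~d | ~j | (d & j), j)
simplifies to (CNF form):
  j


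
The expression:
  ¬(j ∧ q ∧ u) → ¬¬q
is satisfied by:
  {q: True}


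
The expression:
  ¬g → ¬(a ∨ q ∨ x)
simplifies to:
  g ∨ (¬a ∧ ¬q ∧ ¬x)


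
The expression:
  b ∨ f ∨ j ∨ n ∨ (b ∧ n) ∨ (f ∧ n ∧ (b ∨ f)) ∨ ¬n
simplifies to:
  True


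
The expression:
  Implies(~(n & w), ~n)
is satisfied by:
  {w: True, n: False}
  {n: False, w: False}
  {n: True, w: True}


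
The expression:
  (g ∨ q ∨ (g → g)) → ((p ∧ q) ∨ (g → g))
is always true.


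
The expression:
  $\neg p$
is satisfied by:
  {p: False}


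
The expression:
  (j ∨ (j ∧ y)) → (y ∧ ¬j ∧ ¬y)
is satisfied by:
  {j: False}


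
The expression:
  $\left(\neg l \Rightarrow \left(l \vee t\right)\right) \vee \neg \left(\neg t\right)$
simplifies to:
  $l \vee t$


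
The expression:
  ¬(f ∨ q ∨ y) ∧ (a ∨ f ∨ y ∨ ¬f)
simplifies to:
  ¬f ∧ ¬q ∧ ¬y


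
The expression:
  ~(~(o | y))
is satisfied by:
  {y: True, o: True}
  {y: True, o: False}
  {o: True, y: False}


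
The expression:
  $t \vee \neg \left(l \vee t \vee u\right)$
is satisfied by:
  {t: True, u: False, l: False}
  {t: True, l: True, u: False}
  {t: True, u: True, l: False}
  {t: True, l: True, u: True}
  {l: False, u: False, t: False}


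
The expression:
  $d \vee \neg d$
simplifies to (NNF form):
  $\text{True}$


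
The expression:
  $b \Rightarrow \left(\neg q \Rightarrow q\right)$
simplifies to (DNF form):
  $q \vee \neg b$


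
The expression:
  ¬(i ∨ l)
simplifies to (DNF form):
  ¬i ∧ ¬l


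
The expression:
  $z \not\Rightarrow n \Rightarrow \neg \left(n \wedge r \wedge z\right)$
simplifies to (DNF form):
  $\text{True}$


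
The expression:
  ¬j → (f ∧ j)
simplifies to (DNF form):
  j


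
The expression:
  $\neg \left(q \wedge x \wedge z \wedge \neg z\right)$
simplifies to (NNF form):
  $\text{True}$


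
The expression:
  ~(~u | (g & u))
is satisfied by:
  {u: True, g: False}


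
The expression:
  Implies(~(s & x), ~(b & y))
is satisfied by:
  {s: True, x: True, y: False, b: False}
  {s: True, x: False, y: False, b: False}
  {x: True, b: False, s: False, y: False}
  {b: False, x: False, s: False, y: False}
  {b: True, s: True, x: True, y: False}
  {b: True, s: True, x: False, y: False}
  {b: True, x: True, s: False, y: False}
  {b: True, x: False, s: False, y: False}
  {y: True, s: True, x: True, b: False}
  {y: True, s: True, x: False, b: False}
  {y: True, x: True, s: False, b: False}
  {y: True, x: False, s: False, b: False}
  {b: True, y: True, s: True, x: True}


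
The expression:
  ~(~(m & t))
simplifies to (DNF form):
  m & t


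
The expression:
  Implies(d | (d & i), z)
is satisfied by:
  {z: True, d: False}
  {d: False, z: False}
  {d: True, z: True}


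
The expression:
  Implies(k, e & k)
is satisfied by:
  {e: True, k: False}
  {k: False, e: False}
  {k: True, e: True}


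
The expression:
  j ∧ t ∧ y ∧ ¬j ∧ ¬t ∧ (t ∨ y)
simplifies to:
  False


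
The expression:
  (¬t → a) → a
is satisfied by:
  {a: True, t: False}
  {t: False, a: False}
  {t: True, a: True}


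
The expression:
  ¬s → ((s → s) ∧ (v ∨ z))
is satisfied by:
  {z: True, v: True, s: True}
  {z: True, v: True, s: False}
  {z: True, s: True, v: False}
  {z: True, s: False, v: False}
  {v: True, s: True, z: False}
  {v: True, s: False, z: False}
  {s: True, v: False, z: False}


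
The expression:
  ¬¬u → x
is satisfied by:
  {x: True, u: False}
  {u: False, x: False}
  {u: True, x: True}


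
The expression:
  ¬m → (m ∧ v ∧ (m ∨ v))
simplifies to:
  m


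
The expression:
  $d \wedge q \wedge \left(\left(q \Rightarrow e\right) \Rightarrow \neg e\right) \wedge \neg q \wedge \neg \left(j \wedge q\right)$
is never true.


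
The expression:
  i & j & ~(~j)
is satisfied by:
  {i: True, j: True}


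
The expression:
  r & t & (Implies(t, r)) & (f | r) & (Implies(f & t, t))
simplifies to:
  r & t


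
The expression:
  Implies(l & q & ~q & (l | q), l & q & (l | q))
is always true.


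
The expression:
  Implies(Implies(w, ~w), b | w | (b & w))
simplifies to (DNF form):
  b | w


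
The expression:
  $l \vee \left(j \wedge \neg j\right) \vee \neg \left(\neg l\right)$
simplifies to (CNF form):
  $l$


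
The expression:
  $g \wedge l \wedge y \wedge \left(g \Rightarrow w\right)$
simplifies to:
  $g \wedge l \wedge w \wedge y$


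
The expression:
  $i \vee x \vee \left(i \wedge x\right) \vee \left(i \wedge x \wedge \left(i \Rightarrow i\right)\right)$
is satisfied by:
  {i: True, x: True}
  {i: True, x: False}
  {x: True, i: False}


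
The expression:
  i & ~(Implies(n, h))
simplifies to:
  i & n & ~h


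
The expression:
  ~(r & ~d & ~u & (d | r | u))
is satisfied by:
  {d: True, u: True, r: False}
  {d: True, u: False, r: False}
  {u: True, d: False, r: False}
  {d: False, u: False, r: False}
  {r: True, d: True, u: True}
  {r: True, d: True, u: False}
  {r: True, u: True, d: False}


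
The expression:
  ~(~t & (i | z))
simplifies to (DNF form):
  t | (~i & ~z)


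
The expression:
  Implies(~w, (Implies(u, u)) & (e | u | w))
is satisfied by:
  {u: True, e: True, w: True}
  {u: True, e: True, w: False}
  {u: True, w: True, e: False}
  {u: True, w: False, e: False}
  {e: True, w: True, u: False}
  {e: True, w: False, u: False}
  {w: True, e: False, u: False}


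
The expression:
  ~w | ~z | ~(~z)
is always true.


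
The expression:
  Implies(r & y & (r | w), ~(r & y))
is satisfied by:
  {y: False, r: False}
  {r: True, y: False}
  {y: True, r: False}


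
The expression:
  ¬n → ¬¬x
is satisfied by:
  {n: True, x: True}
  {n: True, x: False}
  {x: True, n: False}


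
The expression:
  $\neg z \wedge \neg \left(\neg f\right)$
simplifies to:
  $f \wedge \neg z$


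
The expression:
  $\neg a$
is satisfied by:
  {a: False}


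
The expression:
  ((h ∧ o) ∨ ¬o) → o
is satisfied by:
  {o: True}


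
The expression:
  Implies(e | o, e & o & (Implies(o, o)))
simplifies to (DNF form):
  (e & o) | (~e & ~o)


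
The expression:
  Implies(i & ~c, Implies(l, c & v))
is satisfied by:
  {c: True, l: False, i: False}
  {l: False, i: False, c: False}
  {i: True, c: True, l: False}
  {i: True, l: False, c: False}
  {c: True, l: True, i: False}
  {l: True, c: False, i: False}
  {i: True, l: True, c: True}


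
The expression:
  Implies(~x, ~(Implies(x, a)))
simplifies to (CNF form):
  x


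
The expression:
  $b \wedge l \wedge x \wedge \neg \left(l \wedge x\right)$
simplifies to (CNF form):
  $\text{False}$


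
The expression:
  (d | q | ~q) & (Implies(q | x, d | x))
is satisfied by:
  {x: True, d: True, q: False}
  {x: True, q: False, d: False}
  {d: True, q: False, x: False}
  {d: False, q: False, x: False}
  {x: True, d: True, q: True}
  {x: True, q: True, d: False}
  {d: True, q: True, x: False}


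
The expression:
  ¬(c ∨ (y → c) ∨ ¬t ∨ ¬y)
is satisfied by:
  {t: True, y: True, c: False}


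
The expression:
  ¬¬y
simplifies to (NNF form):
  y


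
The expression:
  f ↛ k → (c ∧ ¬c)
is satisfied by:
  {k: True, f: False}
  {f: False, k: False}
  {f: True, k: True}


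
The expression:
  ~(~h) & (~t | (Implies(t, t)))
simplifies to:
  h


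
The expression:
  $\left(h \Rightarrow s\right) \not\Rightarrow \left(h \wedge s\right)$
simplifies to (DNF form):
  $\neg h$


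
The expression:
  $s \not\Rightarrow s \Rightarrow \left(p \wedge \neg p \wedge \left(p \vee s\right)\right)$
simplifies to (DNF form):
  $\text{True}$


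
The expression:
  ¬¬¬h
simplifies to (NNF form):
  ¬h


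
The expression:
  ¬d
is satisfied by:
  {d: False}


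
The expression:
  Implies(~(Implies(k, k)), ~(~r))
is always true.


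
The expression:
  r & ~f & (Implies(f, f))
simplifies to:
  r & ~f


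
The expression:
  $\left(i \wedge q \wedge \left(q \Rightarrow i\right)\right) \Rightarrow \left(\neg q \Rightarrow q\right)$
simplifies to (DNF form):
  $\text{True}$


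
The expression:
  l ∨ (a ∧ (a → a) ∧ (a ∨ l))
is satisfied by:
  {a: True, l: True}
  {a: True, l: False}
  {l: True, a: False}


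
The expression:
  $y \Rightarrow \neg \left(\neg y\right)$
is always true.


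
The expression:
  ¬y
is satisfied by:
  {y: False}


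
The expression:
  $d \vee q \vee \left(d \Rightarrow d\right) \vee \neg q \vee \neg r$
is always true.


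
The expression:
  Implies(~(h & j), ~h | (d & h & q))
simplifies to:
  j | ~h | (d & q)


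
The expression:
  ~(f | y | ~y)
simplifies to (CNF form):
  False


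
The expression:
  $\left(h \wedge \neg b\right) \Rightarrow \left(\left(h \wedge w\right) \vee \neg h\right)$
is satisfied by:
  {b: True, w: True, h: False}
  {b: True, h: False, w: False}
  {w: True, h: False, b: False}
  {w: False, h: False, b: False}
  {b: True, w: True, h: True}
  {b: True, h: True, w: False}
  {w: True, h: True, b: False}


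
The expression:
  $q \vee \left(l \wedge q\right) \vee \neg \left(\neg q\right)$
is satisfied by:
  {q: True}


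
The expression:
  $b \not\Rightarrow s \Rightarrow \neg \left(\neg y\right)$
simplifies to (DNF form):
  $s \vee y \vee \neg b$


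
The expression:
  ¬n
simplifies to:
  ¬n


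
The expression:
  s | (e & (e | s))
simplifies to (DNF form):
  e | s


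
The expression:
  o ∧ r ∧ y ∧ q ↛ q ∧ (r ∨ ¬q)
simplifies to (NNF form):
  False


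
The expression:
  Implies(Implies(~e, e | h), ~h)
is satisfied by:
  {h: False}


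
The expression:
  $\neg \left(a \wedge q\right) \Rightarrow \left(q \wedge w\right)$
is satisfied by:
  {a: True, w: True, q: True}
  {a: True, q: True, w: False}
  {w: True, q: True, a: False}


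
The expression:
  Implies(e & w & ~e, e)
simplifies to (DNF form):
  True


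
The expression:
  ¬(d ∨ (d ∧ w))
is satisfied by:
  {d: False}


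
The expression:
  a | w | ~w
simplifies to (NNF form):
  True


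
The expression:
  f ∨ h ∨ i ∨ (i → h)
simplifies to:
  True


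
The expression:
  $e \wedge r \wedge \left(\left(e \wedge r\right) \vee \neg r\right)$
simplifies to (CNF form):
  $e \wedge r$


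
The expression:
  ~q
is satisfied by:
  {q: False}


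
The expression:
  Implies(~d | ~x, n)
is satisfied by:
  {n: True, x: True, d: True}
  {n: True, x: True, d: False}
  {n: True, d: True, x: False}
  {n: True, d: False, x: False}
  {x: True, d: True, n: False}


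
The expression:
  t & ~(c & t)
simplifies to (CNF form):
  t & ~c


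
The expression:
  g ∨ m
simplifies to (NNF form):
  g ∨ m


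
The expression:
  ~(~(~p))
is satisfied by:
  {p: False}


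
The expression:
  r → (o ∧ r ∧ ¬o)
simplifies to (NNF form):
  ¬r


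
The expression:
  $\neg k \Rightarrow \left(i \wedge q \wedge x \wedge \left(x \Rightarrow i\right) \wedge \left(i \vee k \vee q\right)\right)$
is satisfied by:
  {k: True, q: True, i: True, x: True}
  {k: True, q: True, i: True, x: False}
  {k: True, q: True, x: True, i: False}
  {k: True, q: True, x: False, i: False}
  {k: True, i: True, x: True, q: False}
  {k: True, i: True, x: False, q: False}
  {k: True, i: False, x: True, q: False}
  {k: True, i: False, x: False, q: False}
  {q: True, i: True, x: True, k: False}


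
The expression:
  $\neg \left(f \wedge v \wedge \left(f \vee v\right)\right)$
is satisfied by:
  {v: False, f: False}
  {f: True, v: False}
  {v: True, f: False}


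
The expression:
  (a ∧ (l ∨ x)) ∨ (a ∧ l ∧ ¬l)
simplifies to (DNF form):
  (a ∧ l) ∨ (a ∧ x)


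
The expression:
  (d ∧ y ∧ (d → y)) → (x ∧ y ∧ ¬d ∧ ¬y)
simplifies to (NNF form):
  ¬d ∨ ¬y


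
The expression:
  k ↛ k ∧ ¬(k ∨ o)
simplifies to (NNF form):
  False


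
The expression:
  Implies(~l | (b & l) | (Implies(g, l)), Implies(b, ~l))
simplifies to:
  ~b | ~l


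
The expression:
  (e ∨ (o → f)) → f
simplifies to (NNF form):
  f ∨ (o ∧ ¬e)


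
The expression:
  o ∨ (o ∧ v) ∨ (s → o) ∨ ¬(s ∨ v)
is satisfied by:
  {o: True, s: False}
  {s: False, o: False}
  {s: True, o: True}


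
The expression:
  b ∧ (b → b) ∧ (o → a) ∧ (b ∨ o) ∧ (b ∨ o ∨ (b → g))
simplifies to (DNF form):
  (a ∧ b) ∨ (b ∧ ¬o)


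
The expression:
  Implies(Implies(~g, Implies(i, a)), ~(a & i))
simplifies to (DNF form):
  ~a | ~i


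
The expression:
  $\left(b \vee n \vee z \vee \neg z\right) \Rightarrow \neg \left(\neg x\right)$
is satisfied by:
  {x: True}


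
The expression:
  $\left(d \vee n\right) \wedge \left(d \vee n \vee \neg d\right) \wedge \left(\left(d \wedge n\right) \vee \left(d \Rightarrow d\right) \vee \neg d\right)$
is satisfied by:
  {n: True, d: True}
  {n: True, d: False}
  {d: True, n: False}


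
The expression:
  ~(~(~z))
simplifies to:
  ~z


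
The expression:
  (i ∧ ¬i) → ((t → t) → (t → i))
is always true.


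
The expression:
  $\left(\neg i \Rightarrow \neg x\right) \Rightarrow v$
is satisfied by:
  {x: True, v: True, i: False}
  {v: True, i: False, x: False}
  {x: True, v: True, i: True}
  {v: True, i: True, x: False}
  {x: True, i: False, v: False}


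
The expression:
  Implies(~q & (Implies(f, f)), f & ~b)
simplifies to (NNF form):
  q | (f & ~b)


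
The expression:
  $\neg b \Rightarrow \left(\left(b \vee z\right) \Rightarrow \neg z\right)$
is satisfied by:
  {b: True, z: False}
  {z: False, b: False}
  {z: True, b: True}


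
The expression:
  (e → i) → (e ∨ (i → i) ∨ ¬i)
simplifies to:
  True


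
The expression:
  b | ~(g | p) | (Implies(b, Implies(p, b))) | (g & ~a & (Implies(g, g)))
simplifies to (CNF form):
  True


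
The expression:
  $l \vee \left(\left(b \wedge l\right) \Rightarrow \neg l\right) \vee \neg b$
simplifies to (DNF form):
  $\text{True}$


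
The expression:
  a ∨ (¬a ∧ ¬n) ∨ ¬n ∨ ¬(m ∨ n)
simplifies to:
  a ∨ ¬n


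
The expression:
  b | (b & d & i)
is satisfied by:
  {b: True}


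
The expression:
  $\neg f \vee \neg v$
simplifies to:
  $\neg f \vee \neg v$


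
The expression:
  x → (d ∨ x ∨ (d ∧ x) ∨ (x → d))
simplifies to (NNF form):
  True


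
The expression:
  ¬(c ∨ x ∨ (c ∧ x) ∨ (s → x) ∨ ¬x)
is never true.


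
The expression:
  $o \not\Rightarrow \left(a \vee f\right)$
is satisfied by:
  {o: True, f: False, a: False}


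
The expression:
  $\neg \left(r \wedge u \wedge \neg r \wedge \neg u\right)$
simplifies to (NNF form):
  $\text{True}$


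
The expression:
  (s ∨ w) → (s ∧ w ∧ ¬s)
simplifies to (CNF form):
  ¬s ∧ ¬w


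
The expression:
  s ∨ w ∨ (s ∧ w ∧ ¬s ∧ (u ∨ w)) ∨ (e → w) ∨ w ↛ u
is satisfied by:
  {w: True, s: True, e: False}
  {w: True, e: False, s: False}
  {s: True, e: False, w: False}
  {s: False, e: False, w: False}
  {w: True, s: True, e: True}
  {w: True, e: True, s: False}
  {s: True, e: True, w: False}


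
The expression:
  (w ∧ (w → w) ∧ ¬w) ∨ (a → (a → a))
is always true.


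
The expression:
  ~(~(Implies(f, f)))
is always true.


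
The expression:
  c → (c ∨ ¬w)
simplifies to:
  True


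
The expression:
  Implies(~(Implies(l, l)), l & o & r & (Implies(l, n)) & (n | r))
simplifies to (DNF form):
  True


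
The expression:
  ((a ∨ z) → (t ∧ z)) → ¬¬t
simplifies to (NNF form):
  a ∨ t ∨ z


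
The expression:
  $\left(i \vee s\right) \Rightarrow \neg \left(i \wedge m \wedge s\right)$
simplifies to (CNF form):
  $\neg i \vee \neg m \vee \neg s$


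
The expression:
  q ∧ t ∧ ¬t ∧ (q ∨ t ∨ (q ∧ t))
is never true.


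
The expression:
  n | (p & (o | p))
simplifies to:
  n | p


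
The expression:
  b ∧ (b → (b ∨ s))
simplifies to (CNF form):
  b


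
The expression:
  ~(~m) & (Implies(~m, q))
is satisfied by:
  {m: True}


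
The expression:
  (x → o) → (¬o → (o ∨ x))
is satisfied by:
  {x: True, o: True}
  {x: True, o: False}
  {o: True, x: False}


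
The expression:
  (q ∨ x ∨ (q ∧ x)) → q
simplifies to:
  q ∨ ¬x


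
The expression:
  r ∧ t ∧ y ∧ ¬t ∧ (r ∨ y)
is never true.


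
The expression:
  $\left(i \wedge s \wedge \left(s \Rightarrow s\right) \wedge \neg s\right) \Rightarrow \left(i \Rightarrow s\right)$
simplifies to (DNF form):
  $\text{True}$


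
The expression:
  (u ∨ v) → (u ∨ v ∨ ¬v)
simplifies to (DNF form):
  True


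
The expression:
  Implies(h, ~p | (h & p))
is always true.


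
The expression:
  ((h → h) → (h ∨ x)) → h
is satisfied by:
  {h: True, x: False}
  {x: False, h: False}
  {x: True, h: True}


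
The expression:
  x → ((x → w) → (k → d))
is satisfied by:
  {d: True, w: False, k: False, x: False}
  {d: False, w: False, k: False, x: False}
  {d: True, x: True, w: False, k: False}
  {x: True, d: False, w: False, k: False}
  {d: True, k: True, x: False, w: False}
  {k: True, x: False, w: False, d: False}
  {d: True, x: True, k: True, w: False}
  {x: True, k: True, d: False, w: False}
  {d: True, w: True, x: False, k: False}
  {w: True, x: False, k: False, d: False}
  {d: True, x: True, w: True, k: False}
  {x: True, w: True, d: False, k: False}
  {d: True, k: True, w: True, x: False}
  {k: True, w: True, x: False, d: False}
  {d: True, x: True, k: True, w: True}


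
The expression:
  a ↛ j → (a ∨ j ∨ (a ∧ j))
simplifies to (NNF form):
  True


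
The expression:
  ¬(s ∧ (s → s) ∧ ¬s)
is always true.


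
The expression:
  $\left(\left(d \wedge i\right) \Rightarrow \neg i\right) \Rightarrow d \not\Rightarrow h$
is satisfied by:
  {d: True, i: True, h: False}
  {d: True, h: False, i: False}
  {d: True, i: True, h: True}


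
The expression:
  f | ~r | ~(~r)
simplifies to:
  True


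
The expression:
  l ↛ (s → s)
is never true.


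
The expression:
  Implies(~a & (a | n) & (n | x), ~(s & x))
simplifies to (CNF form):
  a | ~n | ~s | ~x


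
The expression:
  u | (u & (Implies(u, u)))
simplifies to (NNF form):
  u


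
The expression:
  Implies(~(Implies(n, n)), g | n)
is always true.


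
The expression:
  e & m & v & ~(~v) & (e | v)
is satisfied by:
  {m: True, e: True, v: True}


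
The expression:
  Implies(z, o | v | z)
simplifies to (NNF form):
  True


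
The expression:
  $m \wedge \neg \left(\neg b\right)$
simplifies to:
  $b \wedge m$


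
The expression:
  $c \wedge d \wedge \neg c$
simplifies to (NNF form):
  $\text{False}$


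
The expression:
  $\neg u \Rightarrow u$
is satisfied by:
  {u: True}


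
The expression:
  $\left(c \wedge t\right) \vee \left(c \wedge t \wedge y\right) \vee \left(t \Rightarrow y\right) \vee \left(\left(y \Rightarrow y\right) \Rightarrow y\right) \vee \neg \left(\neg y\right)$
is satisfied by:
  {y: True, c: True, t: False}
  {y: True, c: False, t: False}
  {c: True, y: False, t: False}
  {y: False, c: False, t: False}
  {y: True, t: True, c: True}
  {y: True, t: True, c: False}
  {t: True, c: True, y: False}


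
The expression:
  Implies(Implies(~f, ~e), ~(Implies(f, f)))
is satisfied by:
  {e: True, f: False}


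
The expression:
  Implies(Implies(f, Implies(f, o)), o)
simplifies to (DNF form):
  f | o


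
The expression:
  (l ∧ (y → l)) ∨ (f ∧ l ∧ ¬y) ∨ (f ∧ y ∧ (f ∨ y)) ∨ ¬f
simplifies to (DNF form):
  l ∨ y ∨ ¬f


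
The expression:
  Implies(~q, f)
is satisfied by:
  {q: True, f: True}
  {q: True, f: False}
  {f: True, q: False}


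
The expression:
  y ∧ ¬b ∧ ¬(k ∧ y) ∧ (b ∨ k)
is never true.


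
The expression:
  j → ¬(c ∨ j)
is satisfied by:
  {j: False}


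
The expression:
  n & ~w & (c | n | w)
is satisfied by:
  {n: True, w: False}


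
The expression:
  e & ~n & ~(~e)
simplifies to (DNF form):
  e & ~n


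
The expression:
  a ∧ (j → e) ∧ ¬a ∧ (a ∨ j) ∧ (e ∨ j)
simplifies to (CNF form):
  False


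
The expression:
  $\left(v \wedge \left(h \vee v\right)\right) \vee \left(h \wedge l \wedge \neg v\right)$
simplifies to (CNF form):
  $\left(h \vee v\right) \wedge \left(l \vee v\right)$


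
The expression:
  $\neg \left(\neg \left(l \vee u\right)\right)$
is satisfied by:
  {l: True, u: True}
  {l: True, u: False}
  {u: True, l: False}


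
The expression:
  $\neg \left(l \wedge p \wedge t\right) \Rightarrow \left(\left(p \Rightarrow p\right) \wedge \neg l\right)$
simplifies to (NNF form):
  $\left(p \wedge t\right) \vee \neg l$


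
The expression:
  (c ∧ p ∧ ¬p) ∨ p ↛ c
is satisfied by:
  {p: True, c: False}


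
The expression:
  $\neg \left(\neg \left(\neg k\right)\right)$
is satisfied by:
  {k: False}


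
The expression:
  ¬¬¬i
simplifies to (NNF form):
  ¬i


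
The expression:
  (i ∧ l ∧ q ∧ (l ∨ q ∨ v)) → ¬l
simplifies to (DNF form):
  ¬i ∨ ¬l ∨ ¬q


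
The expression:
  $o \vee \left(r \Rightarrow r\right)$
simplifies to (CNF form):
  $\text{True}$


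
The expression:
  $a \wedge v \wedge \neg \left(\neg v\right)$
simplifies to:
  $a \wedge v$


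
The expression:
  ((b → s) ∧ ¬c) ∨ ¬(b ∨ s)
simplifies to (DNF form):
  (s ∧ ¬c) ∨ (¬b ∧ ¬s)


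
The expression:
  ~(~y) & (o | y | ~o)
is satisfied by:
  {y: True}


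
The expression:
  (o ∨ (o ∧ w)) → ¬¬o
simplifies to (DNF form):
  True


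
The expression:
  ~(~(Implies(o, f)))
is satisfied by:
  {f: True, o: False}
  {o: False, f: False}
  {o: True, f: True}


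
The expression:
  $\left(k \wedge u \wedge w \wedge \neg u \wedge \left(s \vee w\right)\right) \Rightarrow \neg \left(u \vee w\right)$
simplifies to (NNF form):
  $\text{True}$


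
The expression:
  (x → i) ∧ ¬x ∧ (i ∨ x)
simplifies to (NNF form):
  i ∧ ¬x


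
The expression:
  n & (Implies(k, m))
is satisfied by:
  {m: True, n: True, k: False}
  {n: True, k: False, m: False}
  {m: True, k: True, n: True}


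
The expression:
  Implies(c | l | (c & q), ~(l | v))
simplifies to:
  ~l & (~c | ~v)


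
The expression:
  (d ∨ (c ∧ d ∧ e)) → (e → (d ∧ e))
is always true.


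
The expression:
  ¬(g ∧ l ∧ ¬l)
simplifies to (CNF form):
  True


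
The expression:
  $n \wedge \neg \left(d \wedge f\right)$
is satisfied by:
  {n: True, d: False, f: False}
  {f: True, n: True, d: False}
  {d: True, n: True, f: False}


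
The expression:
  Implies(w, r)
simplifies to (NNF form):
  r | ~w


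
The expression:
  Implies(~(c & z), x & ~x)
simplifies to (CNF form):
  c & z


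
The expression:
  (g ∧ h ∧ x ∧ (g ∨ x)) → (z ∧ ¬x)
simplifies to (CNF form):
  ¬g ∨ ¬h ∨ ¬x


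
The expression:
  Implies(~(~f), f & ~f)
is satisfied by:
  {f: False}


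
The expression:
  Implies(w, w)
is always true.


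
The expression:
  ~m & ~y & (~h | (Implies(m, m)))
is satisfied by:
  {y: False, m: False}


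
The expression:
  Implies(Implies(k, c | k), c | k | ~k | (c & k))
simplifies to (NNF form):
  True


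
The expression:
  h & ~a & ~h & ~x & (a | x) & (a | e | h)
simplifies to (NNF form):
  False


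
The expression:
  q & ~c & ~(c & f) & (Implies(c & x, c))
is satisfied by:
  {q: True, c: False}


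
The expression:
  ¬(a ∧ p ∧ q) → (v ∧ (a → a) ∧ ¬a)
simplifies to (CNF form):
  (a ∨ v) ∧ (p ∨ ¬a) ∧ (q ∨ ¬a)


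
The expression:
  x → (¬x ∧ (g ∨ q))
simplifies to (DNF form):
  ¬x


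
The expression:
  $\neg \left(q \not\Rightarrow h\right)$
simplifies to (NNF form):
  $h \vee \neg q$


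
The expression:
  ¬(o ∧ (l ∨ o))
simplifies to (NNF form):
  ¬o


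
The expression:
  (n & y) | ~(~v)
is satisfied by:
  {y: True, v: True, n: True}
  {y: True, v: True, n: False}
  {v: True, n: True, y: False}
  {v: True, n: False, y: False}
  {y: True, n: True, v: False}


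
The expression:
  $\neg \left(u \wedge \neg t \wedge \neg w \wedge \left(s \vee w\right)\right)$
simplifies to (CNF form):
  $t \vee w \vee \neg s \vee \neg u$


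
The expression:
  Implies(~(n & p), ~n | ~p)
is always true.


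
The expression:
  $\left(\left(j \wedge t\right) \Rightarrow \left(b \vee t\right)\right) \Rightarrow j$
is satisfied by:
  {j: True}


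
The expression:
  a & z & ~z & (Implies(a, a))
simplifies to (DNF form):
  False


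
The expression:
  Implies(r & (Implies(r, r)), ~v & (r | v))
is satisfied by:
  {v: False, r: False}
  {r: True, v: False}
  {v: True, r: False}


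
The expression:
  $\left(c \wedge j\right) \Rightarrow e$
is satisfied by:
  {e: True, c: False, j: False}
  {c: False, j: False, e: False}
  {j: True, e: True, c: False}
  {j: True, c: False, e: False}
  {e: True, c: True, j: False}
  {c: True, e: False, j: False}
  {j: True, c: True, e: True}


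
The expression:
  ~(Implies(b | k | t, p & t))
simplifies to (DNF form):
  (b & ~t) | (k & ~t) | (t & ~p)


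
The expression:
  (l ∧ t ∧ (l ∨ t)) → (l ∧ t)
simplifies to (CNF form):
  True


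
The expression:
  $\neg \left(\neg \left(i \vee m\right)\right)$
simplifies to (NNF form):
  $i \vee m$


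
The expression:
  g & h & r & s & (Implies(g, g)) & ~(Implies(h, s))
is never true.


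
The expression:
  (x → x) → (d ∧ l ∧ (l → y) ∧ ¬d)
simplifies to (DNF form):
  False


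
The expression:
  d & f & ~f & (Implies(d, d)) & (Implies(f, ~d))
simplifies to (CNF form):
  False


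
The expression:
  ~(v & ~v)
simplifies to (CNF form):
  True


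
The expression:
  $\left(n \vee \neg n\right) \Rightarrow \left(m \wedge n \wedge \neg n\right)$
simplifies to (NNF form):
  $\text{False}$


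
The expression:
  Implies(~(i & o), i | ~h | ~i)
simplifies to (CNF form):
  True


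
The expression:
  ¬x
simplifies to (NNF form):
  ¬x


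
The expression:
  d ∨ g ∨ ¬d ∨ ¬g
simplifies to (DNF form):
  True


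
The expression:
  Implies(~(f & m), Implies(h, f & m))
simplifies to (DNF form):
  ~h | (f & m)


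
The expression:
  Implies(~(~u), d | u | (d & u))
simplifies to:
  True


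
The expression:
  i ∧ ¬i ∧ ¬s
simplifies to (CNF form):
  False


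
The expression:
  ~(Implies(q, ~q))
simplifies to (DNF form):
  q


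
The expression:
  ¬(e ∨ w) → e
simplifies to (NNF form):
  e ∨ w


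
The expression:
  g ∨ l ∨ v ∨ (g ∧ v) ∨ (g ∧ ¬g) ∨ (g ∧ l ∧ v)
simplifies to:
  g ∨ l ∨ v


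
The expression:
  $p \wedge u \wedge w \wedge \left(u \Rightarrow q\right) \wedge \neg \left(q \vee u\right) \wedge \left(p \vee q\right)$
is never true.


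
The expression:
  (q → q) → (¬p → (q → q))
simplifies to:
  True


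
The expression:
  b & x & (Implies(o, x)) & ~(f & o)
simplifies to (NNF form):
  b & x & (~f | ~o)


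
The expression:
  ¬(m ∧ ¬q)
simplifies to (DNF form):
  q ∨ ¬m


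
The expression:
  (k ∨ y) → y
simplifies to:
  y ∨ ¬k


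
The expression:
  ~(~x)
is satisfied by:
  {x: True}


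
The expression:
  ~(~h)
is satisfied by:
  {h: True}


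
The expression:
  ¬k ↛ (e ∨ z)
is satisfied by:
  {e: False, z: False, k: False}


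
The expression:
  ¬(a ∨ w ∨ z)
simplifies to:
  ¬a ∧ ¬w ∧ ¬z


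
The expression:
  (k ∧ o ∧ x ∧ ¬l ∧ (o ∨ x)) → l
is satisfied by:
  {l: True, o: False, k: False, x: False}
  {l: False, o: False, k: False, x: False}
  {x: True, l: True, o: False, k: False}
  {x: True, l: False, o: False, k: False}
  {l: True, k: True, x: False, o: False}
  {k: True, x: False, o: False, l: False}
  {x: True, k: True, l: True, o: False}
  {x: True, k: True, l: False, o: False}
  {l: True, o: True, x: False, k: False}
  {o: True, x: False, k: False, l: False}
  {l: True, x: True, o: True, k: False}
  {x: True, o: True, l: False, k: False}
  {l: True, k: True, o: True, x: False}
  {k: True, o: True, x: False, l: False}
  {x: True, k: True, o: True, l: True}


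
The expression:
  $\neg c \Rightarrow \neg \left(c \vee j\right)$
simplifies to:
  $c \vee \neg j$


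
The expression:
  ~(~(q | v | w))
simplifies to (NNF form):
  q | v | w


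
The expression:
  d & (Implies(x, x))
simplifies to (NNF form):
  d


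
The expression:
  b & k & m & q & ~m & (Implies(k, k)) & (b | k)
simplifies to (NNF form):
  False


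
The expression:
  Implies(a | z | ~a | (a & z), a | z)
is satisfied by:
  {a: True, z: True}
  {a: True, z: False}
  {z: True, a: False}


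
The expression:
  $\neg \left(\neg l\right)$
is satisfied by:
  {l: True}


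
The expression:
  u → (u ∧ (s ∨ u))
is always true.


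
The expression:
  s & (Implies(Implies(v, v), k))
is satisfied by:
  {s: True, k: True}


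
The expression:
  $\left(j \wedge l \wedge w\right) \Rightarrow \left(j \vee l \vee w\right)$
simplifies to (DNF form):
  $\text{True}$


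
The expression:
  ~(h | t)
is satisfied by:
  {h: False, t: False}


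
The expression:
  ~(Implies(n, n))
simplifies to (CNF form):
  False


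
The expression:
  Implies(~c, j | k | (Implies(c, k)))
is always true.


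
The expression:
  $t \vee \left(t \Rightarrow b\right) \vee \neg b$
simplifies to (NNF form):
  $\text{True}$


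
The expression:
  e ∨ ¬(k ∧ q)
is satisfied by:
  {e: True, k: False, q: False}
  {e: False, k: False, q: False}
  {q: True, e: True, k: False}
  {q: True, e: False, k: False}
  {k: True, e: True, q: False}
  {k: True, e: False, q: False}
  {k: True, q: True, e: True}


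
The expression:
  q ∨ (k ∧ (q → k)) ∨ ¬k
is always true.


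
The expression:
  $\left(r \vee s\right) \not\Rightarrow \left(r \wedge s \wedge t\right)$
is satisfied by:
  {s: True, t: False, r: False}
  {r: True, s: True, t: False}
  {s: True, t: True, r: False}
  {r: True, t: False, s: False}
  {r: True, t: True, s: False}


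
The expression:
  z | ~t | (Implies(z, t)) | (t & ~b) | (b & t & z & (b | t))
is always true.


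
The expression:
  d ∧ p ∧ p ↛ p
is never true.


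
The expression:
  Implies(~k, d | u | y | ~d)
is always true.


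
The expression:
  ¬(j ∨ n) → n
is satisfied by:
  {n: True, j: True}
  {n: True, j: False}
  {j: True, n: False}


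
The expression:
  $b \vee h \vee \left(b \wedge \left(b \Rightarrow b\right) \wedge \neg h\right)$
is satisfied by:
  {b: True, h: True}
  {b: True, h: False}
  {h: True, b: False}


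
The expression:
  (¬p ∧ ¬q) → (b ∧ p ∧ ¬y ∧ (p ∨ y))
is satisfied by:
  {q: True, p: True}
  {q: True, p: False}
  {p: True, q: False}


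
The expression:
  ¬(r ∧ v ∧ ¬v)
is always true.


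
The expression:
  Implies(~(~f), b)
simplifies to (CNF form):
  b | ~f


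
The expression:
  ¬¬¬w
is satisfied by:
  {w: False}


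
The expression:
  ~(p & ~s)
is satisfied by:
  {s: True, p: False}
  {p: False, s: False}
  {p: True, s: True}


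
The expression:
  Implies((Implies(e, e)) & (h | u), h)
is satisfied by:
  {h: True, u: False}
  {u: False, h: False}
  {u: True, h: True}


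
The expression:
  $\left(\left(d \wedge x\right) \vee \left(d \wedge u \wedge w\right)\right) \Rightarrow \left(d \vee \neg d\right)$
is always true.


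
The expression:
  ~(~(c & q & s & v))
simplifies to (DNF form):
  c & q & s & v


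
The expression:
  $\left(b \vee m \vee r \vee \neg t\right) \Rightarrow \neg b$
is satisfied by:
  {b: False}


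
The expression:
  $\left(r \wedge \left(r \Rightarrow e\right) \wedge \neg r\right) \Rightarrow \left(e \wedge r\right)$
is always true.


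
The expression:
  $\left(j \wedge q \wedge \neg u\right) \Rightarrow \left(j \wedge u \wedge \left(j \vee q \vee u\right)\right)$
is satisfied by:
  {u: True, q: False, j: False}
  {u: False, q: False, j: False}
  {j: True, u: True, q: False}
  {j: True, u: False, q: False}
  {q: True, u: True, j: False}
  {q: True, u: False, j: False}
  {q: True, j: True, u: True}


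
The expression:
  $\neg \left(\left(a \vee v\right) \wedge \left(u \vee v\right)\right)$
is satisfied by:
  {u: False, v: False, a: False}
  {a: True, u: False, v: False}
  {u: True, a: False, v: False}


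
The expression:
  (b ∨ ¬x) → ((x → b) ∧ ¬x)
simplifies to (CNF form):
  ¬b ∨ ¬x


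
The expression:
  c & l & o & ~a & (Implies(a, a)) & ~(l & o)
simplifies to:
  False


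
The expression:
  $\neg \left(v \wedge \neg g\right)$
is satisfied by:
  {g: True, v: False}
  {v: False, g: False}
  {v: True, g: True}


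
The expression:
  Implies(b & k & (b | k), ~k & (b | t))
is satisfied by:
  {k: False, b: False}
  {b: True, k: False}
  {k: True, b: False}


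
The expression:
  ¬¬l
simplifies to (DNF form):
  l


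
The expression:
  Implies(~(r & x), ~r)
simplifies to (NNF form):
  x | ~r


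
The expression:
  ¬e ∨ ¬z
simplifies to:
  ¬e ∨ ¬z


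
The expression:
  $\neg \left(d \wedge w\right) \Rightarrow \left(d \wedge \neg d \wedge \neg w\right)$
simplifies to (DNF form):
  $d \wedge w$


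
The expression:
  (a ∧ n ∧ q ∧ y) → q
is always true.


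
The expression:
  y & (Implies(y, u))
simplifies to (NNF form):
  u & y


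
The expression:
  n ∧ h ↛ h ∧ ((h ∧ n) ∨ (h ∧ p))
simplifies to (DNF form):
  False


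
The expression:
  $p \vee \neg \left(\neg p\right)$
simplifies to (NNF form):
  $p$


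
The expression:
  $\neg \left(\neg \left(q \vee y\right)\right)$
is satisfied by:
  {y: True, q: True}
  {y: True, q: False}
  {q: True, y: False}


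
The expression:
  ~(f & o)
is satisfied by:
  {o: False, f: False}
  {f: True, o: False}
  {o: True, f: False}


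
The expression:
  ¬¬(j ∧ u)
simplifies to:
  j ∧ u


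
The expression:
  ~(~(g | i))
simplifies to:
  g | i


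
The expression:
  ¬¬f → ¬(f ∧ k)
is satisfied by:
  {k: False, f: False}
  {f: True, k: False}
  {k: True, f: False}


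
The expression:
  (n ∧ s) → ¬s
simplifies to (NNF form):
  ¬n ∨ ¬s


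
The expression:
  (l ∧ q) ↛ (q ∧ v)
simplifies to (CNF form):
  l ∧ q ∧ ¬v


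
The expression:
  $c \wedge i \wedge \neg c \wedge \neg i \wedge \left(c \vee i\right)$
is never true.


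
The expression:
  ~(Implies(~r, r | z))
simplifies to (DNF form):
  ~r & ~z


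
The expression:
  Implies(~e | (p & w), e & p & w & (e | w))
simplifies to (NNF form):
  e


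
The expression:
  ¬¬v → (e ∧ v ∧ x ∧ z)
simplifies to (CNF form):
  (e ∨ ¬v) ∧ (x ∨ ¬v) ∧ (z ∨ ¬v)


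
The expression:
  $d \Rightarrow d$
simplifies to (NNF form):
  $\text{True}$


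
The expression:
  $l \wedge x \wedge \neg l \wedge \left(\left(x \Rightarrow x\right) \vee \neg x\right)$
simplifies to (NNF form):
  $\text{False}$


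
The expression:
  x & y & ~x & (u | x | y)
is never true.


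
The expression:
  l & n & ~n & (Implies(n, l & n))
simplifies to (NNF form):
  False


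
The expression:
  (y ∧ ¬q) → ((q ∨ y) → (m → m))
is always true.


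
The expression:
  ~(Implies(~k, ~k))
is never true.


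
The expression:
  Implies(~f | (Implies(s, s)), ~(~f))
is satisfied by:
  {f: True}


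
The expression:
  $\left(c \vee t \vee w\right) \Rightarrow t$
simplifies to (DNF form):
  $t \vee \left(\neg c \wedge \neg w\right)$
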